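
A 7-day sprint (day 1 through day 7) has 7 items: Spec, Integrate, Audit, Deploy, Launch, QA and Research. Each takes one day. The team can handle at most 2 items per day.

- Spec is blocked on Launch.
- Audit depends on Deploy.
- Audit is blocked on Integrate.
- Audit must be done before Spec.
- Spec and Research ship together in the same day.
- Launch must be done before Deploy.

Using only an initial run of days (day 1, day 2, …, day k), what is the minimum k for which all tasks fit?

The precedence chain requires at least 4 distinct days.
With at most 2 per day and 7 tasks, at least 4 days are needed.
4 works (last occupied day: day 4): for example Audit -> day 3; Deploy -> day 2; Research -> day 4; Spec -> day 4; Launch -> day 1; QA -> day 2; Integrate -> day 1.

4 days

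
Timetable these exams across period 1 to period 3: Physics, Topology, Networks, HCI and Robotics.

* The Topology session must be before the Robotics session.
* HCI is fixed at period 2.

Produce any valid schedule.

Networks=period 1; Physics=period 1; HCI=period 2; Robotics=period 2; Topology=period 1

Checking: Topology(period 1) before Robotics(period 2); HCI=period 2 in [period 2,period 2].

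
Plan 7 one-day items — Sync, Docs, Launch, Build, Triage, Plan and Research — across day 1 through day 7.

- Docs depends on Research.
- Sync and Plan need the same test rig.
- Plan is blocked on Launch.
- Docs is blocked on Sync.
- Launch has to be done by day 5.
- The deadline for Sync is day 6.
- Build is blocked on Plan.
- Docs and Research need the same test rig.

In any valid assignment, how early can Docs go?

Precedence pushes Docs to at least day 2.
Docs at day 2 is achievable: Docs -> day 2; Sync -> day 1; Build -> day 3; Launch -> day 1; Research -> day 1; Triage -> day 1; Plan -> day 2.

day 2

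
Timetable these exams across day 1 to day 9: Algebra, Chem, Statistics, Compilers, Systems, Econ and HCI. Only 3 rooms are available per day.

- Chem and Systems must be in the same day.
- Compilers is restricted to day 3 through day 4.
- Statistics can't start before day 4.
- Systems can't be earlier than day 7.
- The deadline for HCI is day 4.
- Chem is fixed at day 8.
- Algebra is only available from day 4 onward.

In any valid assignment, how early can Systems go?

day 8

Systems is available from day 7; Systems must be in the same day as Chem, which can't be before day 8, so Systems is at least day 8; Systems must be in the same day as Chem, which can't be after day 8, so Systems is at most day 8.
Systems at day 8 is achievable: HCI=day 1; Chem=day 8; Econ=day 1; Statistics=day 4; Algebra=day 4; Systems=day 8; Compilers=day 3.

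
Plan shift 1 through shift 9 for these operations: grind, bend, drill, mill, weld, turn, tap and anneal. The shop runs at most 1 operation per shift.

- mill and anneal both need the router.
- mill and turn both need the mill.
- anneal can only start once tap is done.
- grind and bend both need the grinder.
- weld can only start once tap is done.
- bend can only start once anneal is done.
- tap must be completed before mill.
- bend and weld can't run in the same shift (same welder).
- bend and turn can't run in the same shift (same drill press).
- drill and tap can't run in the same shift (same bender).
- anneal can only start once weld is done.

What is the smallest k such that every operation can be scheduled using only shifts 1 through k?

8 shifts

The precedence chain requires at least 4 distinct shifts.
With at most 1 per shift and 8 operations, at least 8 shifts are needed.
8 works (last occupied shift: shift 8): for example drill=shift 7, weld=shift 2, anneal=shift 3, tap=shift 1, grind=shift 6, bend=shift 4, turn=shift 8, mill=shift 5.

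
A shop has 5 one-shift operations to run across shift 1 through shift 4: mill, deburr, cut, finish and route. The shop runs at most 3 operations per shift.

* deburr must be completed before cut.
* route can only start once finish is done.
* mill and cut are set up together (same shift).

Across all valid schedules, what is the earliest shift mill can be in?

Mill must be in the same shift as cut, which can't be before shift 2, so mill is at least shift 2.
mill at shift 2 is achievable: finish in shift 1; route in shift 2; mill in shift 2; cut in shift 2; deburr in shift 1.

shift 2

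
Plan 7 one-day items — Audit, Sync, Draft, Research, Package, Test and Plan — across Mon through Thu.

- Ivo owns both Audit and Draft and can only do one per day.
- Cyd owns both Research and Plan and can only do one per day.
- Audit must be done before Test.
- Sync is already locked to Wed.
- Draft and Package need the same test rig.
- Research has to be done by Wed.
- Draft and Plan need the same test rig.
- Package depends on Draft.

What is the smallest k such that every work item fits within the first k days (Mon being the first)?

3

The precedence chain requires at least 2 distinct days.
Sync can't be placed before Wed — that is day 3 counting from Mon — so the schedule must run through at least 3 days.
3 works (last occupied day: Wed): for example Package -> Wed, Sync -> Wed, Plan -> Wed, Draft -> Tue, Test -> Tue, Audit -> Mon, Research -> Mon.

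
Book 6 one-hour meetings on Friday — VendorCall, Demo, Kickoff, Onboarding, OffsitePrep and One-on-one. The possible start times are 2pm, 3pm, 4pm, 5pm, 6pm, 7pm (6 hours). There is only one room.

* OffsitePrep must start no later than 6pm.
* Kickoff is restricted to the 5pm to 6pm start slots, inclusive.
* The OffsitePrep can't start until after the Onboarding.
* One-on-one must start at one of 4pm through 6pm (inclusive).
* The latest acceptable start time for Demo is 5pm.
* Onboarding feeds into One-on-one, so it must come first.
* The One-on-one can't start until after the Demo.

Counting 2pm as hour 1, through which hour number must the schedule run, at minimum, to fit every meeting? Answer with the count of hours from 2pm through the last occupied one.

6

The precedence chain requires at least 2 distinct hours.
With at most 1 per hour and 6 meetings, at least 6 hours are needed.
Kickoff can't be placed before 5pm — that is hour 4 counting from 2pm — so the schedule must run through at least 4 hours.
6 works (last occupied hour: 7pm): for example Onboarding -> 3pm; VendorCall -> 7pm; OffsitePrep -> 6pm; Demo -> 2pm; Kickoff -> 5pm; One-on-one -> 4pm.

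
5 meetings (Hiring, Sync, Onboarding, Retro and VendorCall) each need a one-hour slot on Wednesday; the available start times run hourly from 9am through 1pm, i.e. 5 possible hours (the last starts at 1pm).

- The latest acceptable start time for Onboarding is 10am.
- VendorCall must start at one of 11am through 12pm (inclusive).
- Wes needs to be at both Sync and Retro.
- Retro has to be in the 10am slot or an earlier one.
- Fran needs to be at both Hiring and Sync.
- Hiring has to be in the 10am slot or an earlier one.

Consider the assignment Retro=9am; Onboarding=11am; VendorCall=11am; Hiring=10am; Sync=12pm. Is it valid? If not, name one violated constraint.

Wes needs to be at both Sync and Retro — holds.
Hiring has to be in the 10am slot or an earlier one — holds.
Retro has to be in the 10am slot or an earlier one — holds.
VendorCall must start at one of 11am through 12pm (inclusive) — holds.
Fran needs to be at both Hiring and Sync — holds.
The latest acceptable start time for Onboarding is 10am — violated.

Invalid. The latest acceptable start time for Onboarding is 10am.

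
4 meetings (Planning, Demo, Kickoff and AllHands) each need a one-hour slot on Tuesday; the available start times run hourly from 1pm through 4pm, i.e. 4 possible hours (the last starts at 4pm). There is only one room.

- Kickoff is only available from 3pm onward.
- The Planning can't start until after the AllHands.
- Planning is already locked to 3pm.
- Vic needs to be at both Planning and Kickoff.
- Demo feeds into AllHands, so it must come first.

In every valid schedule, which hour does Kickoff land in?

Kickoff's window is 3pm–4pm.
Planning is fixed at 3pm, and Kickoff can't share a hour with Planning.
So Kickoff must be 4pm.

4pm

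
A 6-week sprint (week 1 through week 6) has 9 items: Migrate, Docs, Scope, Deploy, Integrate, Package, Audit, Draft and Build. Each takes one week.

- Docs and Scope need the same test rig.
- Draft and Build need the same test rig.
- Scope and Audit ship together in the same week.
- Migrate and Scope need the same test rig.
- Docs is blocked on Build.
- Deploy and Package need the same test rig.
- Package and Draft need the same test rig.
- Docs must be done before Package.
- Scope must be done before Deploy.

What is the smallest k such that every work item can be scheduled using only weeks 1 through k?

The precedence chain requires at least 3 distinct weeks.
3 works (last occupied week: week 3): for example Deploy=week 2, Draft=week 2, Migrate=week 2, Package=week 3, Scope=week 1, Build=week 1, Integrate=week 1, Audit=week 1, Docs=week 2.

3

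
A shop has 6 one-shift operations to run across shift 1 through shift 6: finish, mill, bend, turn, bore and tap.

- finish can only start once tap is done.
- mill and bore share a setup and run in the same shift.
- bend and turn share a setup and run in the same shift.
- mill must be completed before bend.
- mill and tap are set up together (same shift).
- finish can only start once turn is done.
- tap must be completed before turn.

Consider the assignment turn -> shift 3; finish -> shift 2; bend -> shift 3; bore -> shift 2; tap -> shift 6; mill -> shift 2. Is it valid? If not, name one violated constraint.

No — it violates: finish can only start once tap is done

finish can only start once tap is done — violated.
finish can only start once turn is done — violated.
bend and turn share a setup and run in the same shift — holds.
tap must be completed before turn — violated.
mill must be completed before bend — holds.
mill and tap are set up together (same shift) — violated.
mill and bore share a setup and run in the same shift — holds.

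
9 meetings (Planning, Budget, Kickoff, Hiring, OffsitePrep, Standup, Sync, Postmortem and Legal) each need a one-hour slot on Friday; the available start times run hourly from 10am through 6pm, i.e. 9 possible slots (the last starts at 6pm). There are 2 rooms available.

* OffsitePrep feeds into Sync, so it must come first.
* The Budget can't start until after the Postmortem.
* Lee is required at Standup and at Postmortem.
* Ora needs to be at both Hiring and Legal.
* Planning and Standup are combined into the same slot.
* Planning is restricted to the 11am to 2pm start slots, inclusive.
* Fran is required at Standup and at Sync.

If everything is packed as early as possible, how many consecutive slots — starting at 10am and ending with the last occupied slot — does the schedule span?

5 slots

The precedence chain requires at least 2 distinct slots.
With at most 2 per slot and 9 meetings, at least 5 slots are needed.
5 works (last occupied slot: 2pm): for example Planning=11am; OffsitePrep=10am; Postmortem=10am; Standup=11am; Sync=12pm; Budget=12pm; Kickoff=1pm; Legal=2pm; Hiring=1pm.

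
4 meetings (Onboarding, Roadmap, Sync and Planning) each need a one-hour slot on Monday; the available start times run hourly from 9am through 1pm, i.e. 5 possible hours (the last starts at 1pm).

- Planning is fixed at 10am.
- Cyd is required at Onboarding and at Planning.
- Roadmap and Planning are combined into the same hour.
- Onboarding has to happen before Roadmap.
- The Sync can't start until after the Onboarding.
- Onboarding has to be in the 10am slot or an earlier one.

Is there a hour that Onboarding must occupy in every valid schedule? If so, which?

9am

Onboarding's window is 9am–10am.
Planning is fixed at 10am, and Onboarding can't share a hour with Planning.
So Onboarding must be 9am.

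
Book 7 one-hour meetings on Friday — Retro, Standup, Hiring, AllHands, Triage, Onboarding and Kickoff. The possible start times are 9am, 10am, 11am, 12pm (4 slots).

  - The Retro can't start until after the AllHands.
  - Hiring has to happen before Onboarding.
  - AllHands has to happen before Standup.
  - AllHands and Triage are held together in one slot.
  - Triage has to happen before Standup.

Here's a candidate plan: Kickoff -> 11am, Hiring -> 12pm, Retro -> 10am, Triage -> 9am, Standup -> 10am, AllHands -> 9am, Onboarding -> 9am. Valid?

Invalid. Hiring has to happen before Onboarding.

Hiring has to happen before Onboarding — violated.
The Retro can't start until after the AllHands — holds.
AllHands and Triage are held together in one slot — holds.
AllHands has to happen before Standup — holds.
Triage has to happen before Standup — holds.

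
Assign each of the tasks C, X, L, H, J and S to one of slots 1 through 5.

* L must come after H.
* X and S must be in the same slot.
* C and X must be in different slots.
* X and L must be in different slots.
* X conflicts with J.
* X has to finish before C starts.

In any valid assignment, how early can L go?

Precedence pushes L to at least 2.
L at 2 is achievable: J -> 2, L -> 2, C -> 2, S -> 1, X -> 1, H -> 1.

2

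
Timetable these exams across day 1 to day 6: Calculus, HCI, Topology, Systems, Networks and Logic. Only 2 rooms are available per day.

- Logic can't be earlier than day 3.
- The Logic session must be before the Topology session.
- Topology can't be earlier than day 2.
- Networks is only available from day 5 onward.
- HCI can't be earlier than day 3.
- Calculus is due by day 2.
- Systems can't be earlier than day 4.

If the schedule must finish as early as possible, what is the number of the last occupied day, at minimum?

day 5

The precedence chain requires at least 2 distinct days.
With at most 2 per day and 6 exams, at least 3 days are needed.
Networks can't be placed before day 5, so the schedule must run through at least day 5.
5 works (last occupied day: day 5): for example Calculus=day 1; Logic=day 3; Topology=day 4; Networks=day 5; Systems=day 4; HCI=day 3.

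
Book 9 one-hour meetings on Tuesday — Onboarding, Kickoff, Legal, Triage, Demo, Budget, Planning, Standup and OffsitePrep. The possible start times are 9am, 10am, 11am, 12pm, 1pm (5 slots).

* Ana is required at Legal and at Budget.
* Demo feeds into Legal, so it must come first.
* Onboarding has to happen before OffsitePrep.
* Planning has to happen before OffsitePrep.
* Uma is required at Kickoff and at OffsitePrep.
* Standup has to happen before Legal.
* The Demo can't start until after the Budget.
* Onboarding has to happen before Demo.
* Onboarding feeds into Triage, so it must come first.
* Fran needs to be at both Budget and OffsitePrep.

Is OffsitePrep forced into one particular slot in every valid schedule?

OffsitePrep can be 10am (e.g. Budget -> 9am; Legal -> 11am; OffsitePrep -> 10am; Standup -> 9am; Kickoff -> 9am; Planning -> 9am; Triage -> 10am; Demo -> 10am; Onboarding -> 9am) or 11am (e.g. Onboarding -> 9am; Triage -> 10am; OffsitePrep -> 11am; Standup -> 9am; Budget -> 9am; Kickoff -> 9am; Legal -> 11am; Demo -> 10am; Planning -> 9am).

No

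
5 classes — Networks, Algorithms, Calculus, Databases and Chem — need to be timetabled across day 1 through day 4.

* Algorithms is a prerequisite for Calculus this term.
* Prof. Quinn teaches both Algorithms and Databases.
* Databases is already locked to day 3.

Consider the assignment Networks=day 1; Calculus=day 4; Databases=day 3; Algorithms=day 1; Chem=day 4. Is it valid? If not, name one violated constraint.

Valid

Prof. Quinn teaches both Algorithms and Databases — holds.
Algorithms is a prerequisite for Calculus this term — holds.
Databases is already locked to day 3 — holds.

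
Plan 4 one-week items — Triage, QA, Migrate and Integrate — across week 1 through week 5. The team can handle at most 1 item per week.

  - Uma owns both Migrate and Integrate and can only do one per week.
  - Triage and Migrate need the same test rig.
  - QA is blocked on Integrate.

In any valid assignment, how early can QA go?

Precedence pushes QA to at least week 2.
QA at week 2 is achievable: Migrate in week 4, QA in week 2, Integrate in week 1, Triage in week 3.

week 2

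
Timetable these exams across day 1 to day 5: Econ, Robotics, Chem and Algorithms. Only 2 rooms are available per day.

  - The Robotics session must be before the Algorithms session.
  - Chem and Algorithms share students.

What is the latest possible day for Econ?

Econ at day 5 is achievable: Algorithms -> day 2; Econ -> day 5; Robotics -> day 1; Chem -> day 1.

day 5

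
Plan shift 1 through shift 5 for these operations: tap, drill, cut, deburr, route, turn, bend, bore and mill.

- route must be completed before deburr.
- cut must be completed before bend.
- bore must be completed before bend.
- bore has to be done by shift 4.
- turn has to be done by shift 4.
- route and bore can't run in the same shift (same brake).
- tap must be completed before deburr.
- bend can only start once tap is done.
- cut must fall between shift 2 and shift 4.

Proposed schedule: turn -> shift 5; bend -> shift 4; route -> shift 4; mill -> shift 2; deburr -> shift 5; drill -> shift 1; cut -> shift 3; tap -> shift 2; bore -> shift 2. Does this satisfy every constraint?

tap must be completed before deburr — holds.
cut must fall between shift 2 and shift 4 — holds.
cut must be completed before bend — holds.
bend can only start once tap is done — holds.
route and bore can't run in the same shift (same brake) — holds.
bore must be completed before bend — holds.
turn has to be done by shift 4 — violated.
bore has to be done by shift 4 — holds.
route must be completed before deburr — holds.

No — it violates: turn has to be done by shift 4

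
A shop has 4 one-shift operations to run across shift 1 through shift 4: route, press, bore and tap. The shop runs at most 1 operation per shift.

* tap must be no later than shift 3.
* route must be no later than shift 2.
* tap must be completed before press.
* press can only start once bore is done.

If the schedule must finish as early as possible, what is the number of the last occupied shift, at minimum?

4

The precedence chain requires at least 2 distinct shifts.
With at most 1 per shift and 4 operations, at least 4 shifts are needed.
4 works (last occupied shift: shift 4): for example route=shift 1; bore=shift 3; tap=shift 2; press=shift 4.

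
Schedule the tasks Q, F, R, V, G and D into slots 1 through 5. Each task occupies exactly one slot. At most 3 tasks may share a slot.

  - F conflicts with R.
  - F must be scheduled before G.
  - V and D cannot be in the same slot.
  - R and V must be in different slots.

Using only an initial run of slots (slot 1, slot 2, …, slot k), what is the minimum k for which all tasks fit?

The precedence chain requires at least 2 distinct slots.
With at most 3 per slot and 6 tasks, at least 2 slots are needed.
2 works (last occupied slot: 2): for example F -> 1, R -> 2, Q -> 1, V -> 1, D -> 2, G -> 2.

2 slots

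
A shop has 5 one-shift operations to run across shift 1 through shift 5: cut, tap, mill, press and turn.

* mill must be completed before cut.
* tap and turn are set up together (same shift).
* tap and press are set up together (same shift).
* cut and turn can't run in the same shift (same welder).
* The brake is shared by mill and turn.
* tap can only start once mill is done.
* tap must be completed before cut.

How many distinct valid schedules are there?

10

Splitting on cut: it can be shift 3 (1), shift 4 (3), shift 5 (6). Listing each branch's schedules as (tap, mill, press, turn) by shift number:
cut=shift 3: (2,1,2,2) — 1.
cut=shift 4: (2,1,2,2) (3,1,3,3) (3,2,3,3) — 3.
cut=shift 5: (2,1,2,2) (3,1,3,3) (3,2,3,3) (4,1,4,4) (4,2,4,4) (4,3,4,4) — 6.
Summing: 1 + 3 + 6 = 10.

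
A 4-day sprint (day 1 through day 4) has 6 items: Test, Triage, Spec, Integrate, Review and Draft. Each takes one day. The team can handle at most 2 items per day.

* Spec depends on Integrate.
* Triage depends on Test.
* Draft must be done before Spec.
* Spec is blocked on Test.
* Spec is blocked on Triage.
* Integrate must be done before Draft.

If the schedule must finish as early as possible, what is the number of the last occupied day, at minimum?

The precedence chain requires at least 3 distinct days.
With at most 2 per day and 6 work items, at least 3 days are needed.
3 works (last occupied day: day 3): for example Test -> day 1, Draft -> day 2, Integrate -> day 1, Triage -> day 2, Review -> day 3, Spec -> day 3.

3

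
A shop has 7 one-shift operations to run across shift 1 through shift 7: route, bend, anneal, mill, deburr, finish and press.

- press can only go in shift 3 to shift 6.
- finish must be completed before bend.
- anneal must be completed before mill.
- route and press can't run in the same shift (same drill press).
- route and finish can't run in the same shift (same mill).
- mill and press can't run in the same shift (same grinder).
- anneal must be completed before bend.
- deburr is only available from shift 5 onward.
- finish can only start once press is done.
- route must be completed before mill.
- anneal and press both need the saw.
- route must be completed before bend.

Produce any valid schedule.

mill -> shift 2; finish -> shift 4; route -> shift 1; bend -> shift 5; press -> shift 3; anneal -> shift 1; deburr -> shift 5

Checking: route(shift 1) before mill(shift 2); finish(shift 4) before bend(shift 5); anneal(shift 1) before bend(shift 5); anneal(shift 1) before mill(shift 2); press(shift 3) before finish(shift 4); route(shift 1) before bend(shift 5); route(shift 1) != finish(shift 4); anneal(shift 1) != press(shift 3); route(shift 1) != press(shift 3); mill(shift 2) != press(shift 3); press=shift 3 in [shift 3,shift 6]; deburr=shift 5 in [shift 5,shift 7].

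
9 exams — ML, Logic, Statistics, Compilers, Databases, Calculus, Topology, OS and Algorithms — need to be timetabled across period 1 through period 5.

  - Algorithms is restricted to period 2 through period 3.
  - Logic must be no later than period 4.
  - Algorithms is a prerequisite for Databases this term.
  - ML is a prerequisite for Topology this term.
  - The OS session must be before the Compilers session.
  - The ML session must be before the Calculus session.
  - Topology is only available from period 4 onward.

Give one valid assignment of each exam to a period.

Algorithms=period 2, Calculus=period 2, Databases=period 3, Logic=period 1, Topology=period 4, Statistics=period 1, Compilers=period 2, ML=period 1, OS=period 1

Checking: ML(period 1) before Topology(period 4); OS(period 1) before Compilers(period 2); ML(period 1) before Calculus(period 2); Algorithms(period 2) before Databases(period 3); Logic=period 1 in [period 1,period 4]; Topology=period 4 in [period 4,period 5]; Algorithms=period 2 in [period 2,period 3].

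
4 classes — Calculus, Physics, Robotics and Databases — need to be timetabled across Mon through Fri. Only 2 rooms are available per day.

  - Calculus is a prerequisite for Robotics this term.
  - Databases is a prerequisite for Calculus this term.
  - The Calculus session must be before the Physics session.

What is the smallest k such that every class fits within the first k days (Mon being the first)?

3

The precedence chain requires at least 3 distinct days.
With at most 2 per day and 4 classes, at least 2 days are needed.
3 works (last occupied day: Wed): for example Calculus -> Tue; Physics -> Wed; Robotics -> Wed; Databases -> Mon.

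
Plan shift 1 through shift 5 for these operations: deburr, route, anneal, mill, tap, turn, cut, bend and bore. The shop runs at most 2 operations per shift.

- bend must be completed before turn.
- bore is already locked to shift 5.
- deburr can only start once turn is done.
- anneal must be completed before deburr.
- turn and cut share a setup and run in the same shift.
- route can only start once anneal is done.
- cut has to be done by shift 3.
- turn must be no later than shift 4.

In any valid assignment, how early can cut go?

shift 2

Cut must be in the same shift as turn, which can't be before shift 2, so cut is at least shift 2; cut's own window allows nothing later than shift 3.
cut at shift 2 is achievable: anneal -> shift 1, route -> shift 3, bore -> shift 5, mill -> shift 4, turn -> shift 2, tap -> shift 4, cut -> shift 2, deburr -> shift 3, bend -> shift 1.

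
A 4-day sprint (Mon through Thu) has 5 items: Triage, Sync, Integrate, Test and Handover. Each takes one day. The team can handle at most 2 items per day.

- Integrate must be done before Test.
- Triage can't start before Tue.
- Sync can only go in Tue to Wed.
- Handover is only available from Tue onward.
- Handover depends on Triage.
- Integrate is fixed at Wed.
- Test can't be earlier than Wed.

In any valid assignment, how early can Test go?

Thu

Test is available from Wed; precedence pushes Test to at least Thu.
Test at Thu is achievable: Sync in Tue; Handover in Wed; Test in Thu; Integrate in Wed; Triage in Tue.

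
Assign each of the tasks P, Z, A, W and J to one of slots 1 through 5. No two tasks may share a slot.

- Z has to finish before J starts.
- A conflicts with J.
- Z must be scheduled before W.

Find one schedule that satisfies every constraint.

J in 3, Z in 1, P in 4, A in 5, W in 2

Checking: Z(1) before J(3); Z(1) before W(2); A(5) != J(3); max 1 per slot (cap 1).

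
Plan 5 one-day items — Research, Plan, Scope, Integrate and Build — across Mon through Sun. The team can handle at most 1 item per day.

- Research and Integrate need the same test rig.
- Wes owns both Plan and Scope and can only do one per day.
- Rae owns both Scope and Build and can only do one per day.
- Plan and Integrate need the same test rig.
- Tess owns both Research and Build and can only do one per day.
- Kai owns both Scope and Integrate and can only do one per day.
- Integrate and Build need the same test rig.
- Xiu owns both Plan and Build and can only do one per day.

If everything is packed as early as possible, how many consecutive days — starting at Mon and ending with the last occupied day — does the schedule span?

5 days

With at most 1 per day and 5 tasks, at least 5 days are needed.
5 works (last occupied day: Fri): for example Build -> Fri; Plan -> Tue; Integrate -> Thu; Research -> Mon; Scope -> Wed.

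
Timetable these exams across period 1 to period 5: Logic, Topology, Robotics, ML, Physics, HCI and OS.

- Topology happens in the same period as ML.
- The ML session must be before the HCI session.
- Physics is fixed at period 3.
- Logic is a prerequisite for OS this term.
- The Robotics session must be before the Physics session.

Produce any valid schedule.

Logic in period 1; Physics in period 3; OS in period 2; Robotics in period 1; Topology in period 1; HCI in period 2; ML in period 1

Checking: Robotics(period 1) before Physics(period 3); ML(period 1) before HCI(period 2); Logic(period 1) before OS(period 2); Topology = ML = period 1; Physics=period 3 in [period 3,period 3].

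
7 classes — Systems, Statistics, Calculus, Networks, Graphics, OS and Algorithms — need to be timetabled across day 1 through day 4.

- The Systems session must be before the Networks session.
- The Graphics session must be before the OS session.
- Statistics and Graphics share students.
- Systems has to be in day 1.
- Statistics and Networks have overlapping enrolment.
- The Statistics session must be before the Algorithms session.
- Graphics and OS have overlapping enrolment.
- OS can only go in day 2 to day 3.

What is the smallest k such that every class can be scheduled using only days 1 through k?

The precedence chain requires at least 2 distinct days.
Could 2 days be enough, i.e. nothing placed later than day 2? No: OS's window within 2 days is {day 2}; Algorithms must come after Statistics (at day 1 or later) → {day 2}; Statistics must come before Algorithms (at day 2 or earlier) → {day 1}; Graphics must come before OS (at day 2 or earlier) → {day 1}; Graphics can't share with Statistics (day 1) → nothing is left.
So 2 days is not enough.
3 works (last occupied day: day 3): for example Calculus in day 1, Statistics in day 2, OS in day 2, Graphics in day 1, Systems in day 1, Networks in day 3, Algorithms in day 3.

3 days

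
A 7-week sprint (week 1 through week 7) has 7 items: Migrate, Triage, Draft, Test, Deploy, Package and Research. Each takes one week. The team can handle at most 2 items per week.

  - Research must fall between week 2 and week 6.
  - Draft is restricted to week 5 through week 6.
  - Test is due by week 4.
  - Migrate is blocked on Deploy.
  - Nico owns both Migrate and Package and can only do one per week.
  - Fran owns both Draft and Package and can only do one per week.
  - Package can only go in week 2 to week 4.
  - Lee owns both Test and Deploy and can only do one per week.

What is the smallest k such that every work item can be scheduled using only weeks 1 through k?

5 weeks

The precedence chain requires at least 2 distinct weeks.
With at most 2 per week and 7 work items, at least 4 weeks are needed.
Draft can't be placed before week 5, so the schedule must run through at least week 5.
5 works (last occupied week: week 5): for example Draft=week 5, Migrate=week 4, Research=week 2, Triage=week 1, Deploy=week 3, Package=week 2, Test=week 1.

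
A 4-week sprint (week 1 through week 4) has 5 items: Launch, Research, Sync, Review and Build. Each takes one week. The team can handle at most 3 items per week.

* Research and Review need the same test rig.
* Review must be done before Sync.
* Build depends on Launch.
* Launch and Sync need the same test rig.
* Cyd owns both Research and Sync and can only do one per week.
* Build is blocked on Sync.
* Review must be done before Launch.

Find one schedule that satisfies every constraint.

Launch=week 2, Review=week 1, Build=week 4, Research=week 2, Sync=week 3

Checking: Launch(week 2) before Build(week 4); Review(week 1) before Launch(week 2); Review(week 1) before Sync(week 3); Sync(week 3) before Build(week 4); Research(week 2) != Review(week 1); Launch(week 2) != Sync(week 3); Research(week 2) != Sync(week 3); max 2 per week (cap 3).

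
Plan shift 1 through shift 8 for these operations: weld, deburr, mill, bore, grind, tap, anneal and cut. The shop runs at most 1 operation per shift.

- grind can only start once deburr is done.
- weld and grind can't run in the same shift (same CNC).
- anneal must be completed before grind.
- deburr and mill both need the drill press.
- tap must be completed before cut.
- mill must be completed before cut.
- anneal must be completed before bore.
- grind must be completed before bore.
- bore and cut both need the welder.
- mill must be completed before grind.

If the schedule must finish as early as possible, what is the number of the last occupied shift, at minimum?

8

The precedence chain requires at least 3 distinct shifts.
With at most 1 per shift and 8 operations, at least 8 shifts are needed.
8 works (last occupied shift: shift 8): for example tap -> shift 6; grind -> shift 4; weld -> shift 8; cut -> shift 7; bore -> shift 5; anneal -> shift 2; deburr -> shift 3; mill -> shift 1.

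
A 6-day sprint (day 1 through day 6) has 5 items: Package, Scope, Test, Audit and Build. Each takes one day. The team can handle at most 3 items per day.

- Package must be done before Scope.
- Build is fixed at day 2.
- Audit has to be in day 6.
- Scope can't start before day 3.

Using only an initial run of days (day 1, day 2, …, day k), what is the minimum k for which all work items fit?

The precedence chain requires at least 2 distinct days.
With at most 3 per day and 5 work items, at least 2 days are needed.
Audit can't be placed before day 6, so the schedule must run through at least day 6.
6 works (last occupied day: day 6): for example Audit=day 6, Package=day 1, Scope=day 3, Test=day 1, Build=day 2.

6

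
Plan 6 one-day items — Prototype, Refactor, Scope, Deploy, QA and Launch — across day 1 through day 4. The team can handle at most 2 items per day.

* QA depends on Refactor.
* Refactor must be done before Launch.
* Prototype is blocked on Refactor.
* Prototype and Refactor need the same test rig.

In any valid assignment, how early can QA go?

Precedence pushes QA to at least day 2.
QA at day 2 is achievable: Refactor -> day 1, Deploy -> day 3, Scope -> day 1, QA -> day 2, Prototype -> day 2, Launch -> day 3.

day 2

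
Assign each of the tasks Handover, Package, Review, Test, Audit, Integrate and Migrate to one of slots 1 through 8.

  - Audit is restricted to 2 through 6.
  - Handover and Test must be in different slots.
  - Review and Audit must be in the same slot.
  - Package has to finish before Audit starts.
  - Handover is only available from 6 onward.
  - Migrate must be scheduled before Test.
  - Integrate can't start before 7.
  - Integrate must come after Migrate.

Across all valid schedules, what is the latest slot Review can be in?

Review must be in the same slot as Audit, which can't be before 2, so Review is at least 2; Review must be in the same slot as Audit, which can't be after 6, so Review is at most 6.
Review at 6 is achievable: Test in 2, Review in 6, Package in 1, Audit in 6, Handover in 6, Migrate in 1, Integrate in 7.

6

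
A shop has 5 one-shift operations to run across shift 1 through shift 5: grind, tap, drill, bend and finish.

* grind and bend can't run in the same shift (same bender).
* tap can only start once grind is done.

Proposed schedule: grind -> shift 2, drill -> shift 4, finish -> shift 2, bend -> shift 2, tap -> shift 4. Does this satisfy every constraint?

No — it violates: grind and bend can't run in the same shift (same bender)

tap can only start once grind is done — holds.
grind and bend can't run in the same shift (same bender) — violated.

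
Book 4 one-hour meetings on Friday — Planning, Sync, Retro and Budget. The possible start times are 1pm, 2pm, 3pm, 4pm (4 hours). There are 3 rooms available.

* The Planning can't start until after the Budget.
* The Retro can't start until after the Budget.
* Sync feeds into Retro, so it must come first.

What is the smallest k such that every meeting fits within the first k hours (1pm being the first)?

The precedence chain requires at least 2 distinct hours.
With at most 3 per hour and 4 meetings, at least 2 hours are needed.
2 works (last occupied hour: 2pm): for example Budget=1pm, Retro=2pm, Planning=2pm, Sync=1pm.

2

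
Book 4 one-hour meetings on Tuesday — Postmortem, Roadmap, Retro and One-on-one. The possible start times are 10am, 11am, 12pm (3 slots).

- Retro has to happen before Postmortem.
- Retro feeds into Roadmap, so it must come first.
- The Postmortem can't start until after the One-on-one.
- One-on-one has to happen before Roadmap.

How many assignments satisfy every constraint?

Splitting on Postmortem: it can be 11am (2), 12pm (5). Listing each branch's schedules as (Roadmap, Retro, One-on-one):
Postmortem=11am: (11am,10am,10am) (12pm,10am,10am) — 2.
Postmortem=12pm: (11am,10am,10am) (12pm,10am,10am) (12pm,10am,11am) (12pm,11am,10am) (12pm,11am,11am) — 5.
Summing: 2 + 5 = 7.

7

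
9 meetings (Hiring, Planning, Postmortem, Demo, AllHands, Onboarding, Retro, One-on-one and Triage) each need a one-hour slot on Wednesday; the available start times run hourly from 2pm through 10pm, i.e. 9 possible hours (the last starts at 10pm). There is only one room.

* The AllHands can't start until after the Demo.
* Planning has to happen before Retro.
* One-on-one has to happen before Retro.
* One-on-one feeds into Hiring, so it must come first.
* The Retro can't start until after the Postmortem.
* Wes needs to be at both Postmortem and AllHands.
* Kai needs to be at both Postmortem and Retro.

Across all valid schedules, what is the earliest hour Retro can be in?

5pm

Precedence pushes Retro to at least 3pm.
Retro at 5pm is achievable: Postmortem in 4pm, Hiring in 6pm, Demo in 7pm, Triage in 10pm, Planning in 3pm, AllHands in 8pm, Onboarding in 9pm, One-on-one in 2pm, Retro in 5pm.
Nothing earlier works — the conflict and capacity constraints rule out every hour before 5pm.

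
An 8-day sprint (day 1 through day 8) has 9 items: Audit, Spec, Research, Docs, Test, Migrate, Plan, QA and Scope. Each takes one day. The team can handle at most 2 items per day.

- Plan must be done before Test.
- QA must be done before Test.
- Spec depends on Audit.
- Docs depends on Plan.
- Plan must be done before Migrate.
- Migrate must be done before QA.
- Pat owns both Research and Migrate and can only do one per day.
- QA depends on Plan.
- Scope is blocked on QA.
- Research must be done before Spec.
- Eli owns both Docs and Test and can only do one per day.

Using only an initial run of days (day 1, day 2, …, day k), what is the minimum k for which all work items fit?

The precedence chain requires at least 4 distinct days.
With at most 2 per day and 9 work items, at least 5 days are needed.
5 works (last occupied day: day 5): for example Scope in day 4; Test in day 4; Docs in day 5; Plan in day 1; Migrate in day 2; Research in day 1; Audit in day 2; QA in day 3; Spec in day 3.

5 days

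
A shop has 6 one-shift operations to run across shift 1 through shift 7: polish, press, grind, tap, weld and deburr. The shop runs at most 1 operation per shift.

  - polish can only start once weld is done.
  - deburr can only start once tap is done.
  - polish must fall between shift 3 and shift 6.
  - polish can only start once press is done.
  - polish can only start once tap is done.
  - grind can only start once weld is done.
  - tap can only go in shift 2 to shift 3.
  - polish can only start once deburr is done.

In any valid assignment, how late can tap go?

Tap is available from shift 2; tap's own window allows nothing later than shift 3.
tap at shift 3 is achievable: deburr -> shift 4; polish -> shift 5; tap -> shift 3; weld -> shift 1; press -> shift 2; grind -> shift 6.

shift 3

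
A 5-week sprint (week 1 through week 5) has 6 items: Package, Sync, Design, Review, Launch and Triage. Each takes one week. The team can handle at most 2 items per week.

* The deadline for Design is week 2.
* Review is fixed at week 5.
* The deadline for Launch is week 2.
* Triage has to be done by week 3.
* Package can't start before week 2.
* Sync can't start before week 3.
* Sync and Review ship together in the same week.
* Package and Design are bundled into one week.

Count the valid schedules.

Enumerating: Package=week 2; Launch=week 1; Review=week 5; Design=week 2; Triage=week 1; Sync=week 5 | Review=week 5; Design=week 2; Package=week 2; Sync=week 5; Triage=week 3; Launch=week 1.

2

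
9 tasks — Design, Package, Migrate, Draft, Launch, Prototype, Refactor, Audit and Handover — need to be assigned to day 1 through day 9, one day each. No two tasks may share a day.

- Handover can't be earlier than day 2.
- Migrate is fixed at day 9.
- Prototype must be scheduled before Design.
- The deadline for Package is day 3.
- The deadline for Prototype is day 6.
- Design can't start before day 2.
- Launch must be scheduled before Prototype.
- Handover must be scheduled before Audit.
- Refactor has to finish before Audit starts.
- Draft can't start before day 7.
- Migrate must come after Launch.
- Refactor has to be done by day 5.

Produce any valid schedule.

Package -> day 1; Draft -> day 7; Design -> day 5; Migrate -> day 9; Audit -> day 8; Launch -> day 3; Handover -> day 6; Refactor -> day 2; Prototype -> day 4

Checking: Refactor(day 2) before Audit(day 8); Launch(day 3) before Migrate(day 9); Handover(day 6) before Audit(day 8); Prototype(day 4) before Design(day 5); Launch(day 3) before Prototype(day 4); Migrate=day 9 in [day 9,day 9]; Prototype=day 4 in [day 1,day 6]; Draft=day 7 in [day 7,day 9]; Package=day 1 in [day 1,day 3]; Handover=day 6 in [day 2,day 9]; Refactor=day 2 in [day 1,day 5]; Design=day 5 in [day 2,day 9]; max 1 per day (cap 1).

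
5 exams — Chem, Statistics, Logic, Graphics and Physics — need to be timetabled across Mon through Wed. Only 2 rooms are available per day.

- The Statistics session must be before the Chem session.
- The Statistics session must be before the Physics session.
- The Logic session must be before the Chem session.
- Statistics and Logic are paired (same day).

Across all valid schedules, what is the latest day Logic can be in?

Tue

Downstream work caps Logic at Tue.
Logic at Tue is achievable: Logic -> Tue; Physics -> Wed; Graphics -> Mon; Chem -> Wed; Statistics -> Tue.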